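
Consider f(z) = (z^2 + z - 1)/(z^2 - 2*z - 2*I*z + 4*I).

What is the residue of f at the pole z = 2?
Write f(z) = P(z)/Q(z) with P(z) = z^2 + z - 1 and Q(z) = z^2 - 2*z - 2*I*z + 4*I.
The denominator factors as Q(z) = (z - 2*I)*(z - 2), so z = 2 is a simple zero of Q and P is analytic there; z = 2 is therefore a simple pole and
  Res(f, z₀) = P(z₀)/Q'(z₀).

Q'(z) = 2*z - 2 - 2*I, so Q'(2) = 2 - 2*I.
P(2) = 5.

Res(f, 2) = (5)/(2 - 2*I) = 5/4 + 5*I/4

Final answer: 5/4 + 5*I/4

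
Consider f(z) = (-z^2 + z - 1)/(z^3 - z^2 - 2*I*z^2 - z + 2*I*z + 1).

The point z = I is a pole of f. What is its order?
2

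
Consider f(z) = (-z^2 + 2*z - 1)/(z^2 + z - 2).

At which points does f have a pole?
The singularities of f are the zeros of the denominator. Factoring,
  z^2 + z - 2 = (z + 2)*(z - 1)
so the candidates are z = -2, z = 1.

Check the numerator P(z) = -z^2 + 2*z - 1 at each one:
  P(-2) = -9 ≠ 0, so z = -2 is a (simple) pole.
  P(1) = 0, so the factor (z - 1) cancels and z = 1 is only a removable singularity, not a pole.

Poles of f: {-2}

Final answer: {-2}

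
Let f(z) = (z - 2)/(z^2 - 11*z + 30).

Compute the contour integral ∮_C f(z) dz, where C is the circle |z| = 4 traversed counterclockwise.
By the residue theorem, ∮_C f(z) dz = 2πi · (sum of the residues of f at the poles inside |z| = 4).

The denominator factors as (z - 5)*(z - 6), so the singularities of f are simple poles at z = 5, z = 6.
  |5|² = 25 > 16 = 4², so this pole is outside the contour.
  |6|² = 36 > 16 = 4², so this pole is outside the contour.

No pole lies inside the contour, so f is analytic on and inside C and the integral is 0 (Cauchy's theorem).

Final answer: 0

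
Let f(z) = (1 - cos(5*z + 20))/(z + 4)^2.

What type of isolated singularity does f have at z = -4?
Let u = z + 4. The argument of cos is 5*z + 20 = 5u, so
  f = (1 - cos(5u))/u^2 = ((5u)^2/2 - (5u)^4/24 + ...)/u^2 = 25/2 - (625/24)*u^2 + ...
The Laurent expansion about u = 0 has no negative powers; equivalently lim_{z→-4} f(z) = 25/2 exists and is finite.
So the singularity is removable.

Final answer: removable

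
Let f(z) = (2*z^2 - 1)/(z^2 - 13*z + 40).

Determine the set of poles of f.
{5, 8}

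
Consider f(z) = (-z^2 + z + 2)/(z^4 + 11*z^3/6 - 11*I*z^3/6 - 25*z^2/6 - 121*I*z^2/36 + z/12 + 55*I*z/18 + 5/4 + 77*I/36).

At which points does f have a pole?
The singularities of f are the zeros of the denominator. Factoring,
  z^4 + 11*z^3/6 - 11*I*z^3/6 - 25*z^2/6 - 121*I*z^2/36 + z/12 + 55*I*z/18 + 5/4 + 77*I/36 = (z + 1/2)*(z + 3 - I/3)*(z - 1)*(z - 2/3 - 3*I/2)
so the candidates are z = -1/2, z = -3 + I/3, z = 1, z = 2/3 + 3*I/2.

Check the numerator P(z) = -z^2 + z + 2 at each one:
  P(-1/2) = 5/4 ≠ 0, so z = -1/2 is a (simple) pole.
  P(-3 + I/3) = -89/9 + 7*I/3 ≠ 0, so z = -3 + I/3 is a (simple) pole.
  P(1) = 2 ≠ 0, so z = 1 is a (simple) pole.
  P(2/3 + 3*I/2) = 161/36 - I/2 ≠ 0, so z = 2/3 + 3*I/2 is a (simple) pole.

Poles of f: {-3 + I/3, -1/2, 2/3 + 3*I/2, 1}

Final answer: {-3 + I/3, -1/2, 2/3 + 3*I/2, 1}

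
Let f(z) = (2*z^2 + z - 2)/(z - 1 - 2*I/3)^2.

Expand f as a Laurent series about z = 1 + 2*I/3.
Put w = z - (1 + 2*I/3), i.e. z = w + 1 + 2*I/3. The denominator is w^2, so it suffices to rewrite the numerator in powers of w.

P(z) = 2*z^2 + z - 2
P(w + 1 + 2*I/3) = 1/9 + 10*I/3 + (5 + 8*I/3)*w + 2*w^2

Dividing each term by w^2:
  f = (1/9 + 10*I/3)/w^2 + (5 + 8*I/3)/w + 2

Substituting back w = z - 1 - 2*I/3:
  f(z) = (1/9 + 10*I/3)/(z - 1 - 2*I/3)^2 + (5 + 8*I/3)/(z - 1 - 2*I/3) + 2

The series is finite because the numerator is a polynomial; the negative powers form the principal part, and the coefficient of 1/(z - 1 - 2*I/3) gives Res(f, 1 + 2*I/3) = 5 + 8*I/3.

Final answer: (1/9 + 10*I/3)/(z - 1 - 2*I/3)^2 + (5 + 8*I/3)/(z - 1 - 2*I/3) + 2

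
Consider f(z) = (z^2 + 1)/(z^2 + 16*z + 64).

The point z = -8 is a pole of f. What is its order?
Factor the denominator:
  z^2 + 16*z + 64 = (z + 8)^2

The numerator P(z) = z^2 + 1 has P(-8) = 65 ≠ 0, so no factor of (z + 8) cancels.
Near z = -8 we can therefore write f(z) = g(z)/(z + 8)^2 with g analytic at -8 and g(-8) ≠ 0 (g is just the numerator).

Hence z = -8 is a pole of order 2.

Final answer: 2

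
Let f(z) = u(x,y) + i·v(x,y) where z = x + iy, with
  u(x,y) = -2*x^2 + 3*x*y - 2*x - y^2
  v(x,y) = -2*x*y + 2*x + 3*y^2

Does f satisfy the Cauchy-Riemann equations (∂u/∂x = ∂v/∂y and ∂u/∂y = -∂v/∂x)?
∂u/∂x = -4*x + 3*y - 2
∂v/∂y = -2*x + 6*y
∂u/∂y = 3*x - 2*y
∂v/∂x = 2 - 2*y
∂u/∂x ≠ ∂v/∂y and ∂u/∂y ≠ -∂v/∂x; the Cauchy-Riemann equations are not satisfied, so f is not analytic.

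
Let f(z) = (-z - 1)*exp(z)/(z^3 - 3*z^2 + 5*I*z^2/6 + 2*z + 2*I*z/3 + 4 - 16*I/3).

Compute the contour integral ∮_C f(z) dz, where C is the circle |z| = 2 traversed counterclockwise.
By the residue theorem, ∮_C f(z) dz = 2πi · (sum of the residues of f at the poles inside |z| = 2).

The denominator factors as (z + 1 - I/2)*(z - 2 + 2*I)*(z - 2 - 2*I/3), so the singularities of f are simple poles at z = -1 + I/2, z = 2 - 2*I, z = 2 + 2*I/3.
  |-1 + I/2|² = 5/4 < 4 = 2², so this pole is inside the contour.
  |2 - 2*I|² = 8 > 4 = 2², so this pole is outside the contour.
  |2 + 2*I/3|² = 40/9 > 4 = 2², so this pole is outside the contour.

With P(z) = (-z - 1)*exp(z) and Q(z) = z^3 - 3*z^2 + 5*I*z^2/6 + 2*z + 2*I*z/3 + 4 - 16*I/3, each pole is simple, so Res(f, z₀) = P(z₀)/Q'(z₀) with Q'(z) = 3*z^2 - 6*z + 5*I*z/3 + 2 + 2*I/3.
  Res(f, -1 + I/2) = P(-1 + I/2)/Q'(-1 + I/2) = (-I*exp(-1 + I/2)/2)/(113/12 - 7*I) = (504/19825 - 678*I/19825)*exp(-1 + I/2)

∮_C f(z) dz = 2πi · ((504/19825 - 678*I/19825)*exp(-1 + I/2)) = pi*(1356/19825 + 1008*I/19825)*exp(-1 + I/2)

Final answer: pi*(1356/19825 + 1008*I/19825)*exp(-1 + I/2)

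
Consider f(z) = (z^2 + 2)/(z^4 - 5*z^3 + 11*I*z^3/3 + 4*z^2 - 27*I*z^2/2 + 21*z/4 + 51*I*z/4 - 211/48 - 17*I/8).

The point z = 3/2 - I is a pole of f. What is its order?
3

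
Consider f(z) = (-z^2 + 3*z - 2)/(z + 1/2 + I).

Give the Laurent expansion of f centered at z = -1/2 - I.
Put w = z - (-1/2 - I), i.e. z = w - 1/2 - I. The denominator is w, so it suffices to rewrite the numerator in powers of w.

P(z) = -z^2 + 3*z - 2
P(w - 1/2 - I) = -11/4 - 4*I + (4 + 2*I)*w - w^2

Dividing each term by w:
  f = (-11/4 - 4*I)/w + 4 + 2*I - w

Substituting back w = z + 1/2 + I:
  f(z) = (-11/4 - 4*I)/(z + 1/2 + I) + 4 + 2*I - (z + 1/2 + I)

The series is finite because the numerator is a polynomial; the negative powers form the principal part, and the coefficient of 1/(z + 1/2 + I) gives Res(f, -1/2 - I) = -11/4 - 4*I.

Final answer: (-11/4 - 4*I)/(z + 1/2 + I) + 4 + 2*I - (z + 1/2 + I)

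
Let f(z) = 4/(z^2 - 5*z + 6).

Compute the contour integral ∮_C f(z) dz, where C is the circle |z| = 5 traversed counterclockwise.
By the residue theorem, ∮_C f(z) dz = 2πi · (sum of the residues of f at the poles inside |z| = 5).

The denominator factors as (z - 3)*(z - 2), so the singularities of f are simple poles at z = 3, z = 2.
  |3|² = 9 < 25 = 5², so this pole is inside the contour.
  |2|² = 4 < 25 = 5², so this pole is inside the contour.

With P(z) = 4 and Q(z) = z^2 - 5*z + 6, each pole is simple, so Res(f, z₀) = P(z₀)/Q'(z₀) with Q'(z) = 2*z - 5.
  Res(f, 3) = P(3)/Q'(3) = (4)/(1) = 4
  Res(f, 2) = P(2)/Q'(2) = (4)/(-1) = -4

Sum of residues inside C: 0
∮_C f(z) dz = 2πi · (0) = 0

Final answer: 0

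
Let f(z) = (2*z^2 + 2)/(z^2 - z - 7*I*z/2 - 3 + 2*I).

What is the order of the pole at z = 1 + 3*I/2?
Factor the denominator:
  z^2 - z - 7*I*z/2 - 3 + 2*I = (z - 1 - 3*I/2)*(z - 2*I)

The numerator P(z) = 2*z^2 + 2 has P(1 + 3*I/2) = -1/2 + 6*I ≠ 0, so no factor of (z - 1 - 3*I/2) cancels.
Near z = 1 + 3*I/2 we can therefore write f(z) = g(z)/(z - 1 - 3*I/2) with g analytic at 1 + 3*I/2 and g(1 + 3*I/2) ≠ 0 (g is the numerator divided by the remaining denominator factors).

Hence z = 1 + 3*I/2 is a pole of order 1.

Final answer: 1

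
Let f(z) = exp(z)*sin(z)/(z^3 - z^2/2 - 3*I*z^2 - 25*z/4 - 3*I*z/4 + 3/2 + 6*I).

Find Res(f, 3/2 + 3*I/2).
Write f(z) = P(z)/Q(z) with P(z) = exp(z)*sin(z) and Q(z) = z^3 - z^2/2 - 3*I*z^2 - 25*z/4 - 3*I*z/4 + 3/2 + 6*I.
The denominator factors as Q(z) = (z + 2 - I/2)*(z - 3/2 - 3*I/2)*(z - 1 - I), so z = 3/2 + 3*I/2 is a simple zero of Q and P is analytic there; z = 3/2 + 3*I/2 is therefore a simple pole and
  Res(f, z₀) = P(z₀)/Q'(z₀).

Q'(z) = 3*z^2 - z - 6*I*z - 25/4 - 3*I/4, so Q'(3/2 + 3*I/2) = 5/4 + 9*I/4.
P(3/2 + 3*I/2) = exp(3/2 + 3*I/2)*sin(3/2 + 3*I/2).

Res(f, 3/2 + 3*I/2) = (exp(3/2 + 3*I/2)*sin(3/2 + 3*I/2))/(5/4 + 9*I/4) = (10/53 - 18*I/53)*exp(3/2 + 3*I/2)*sin(3/2 + 3*I/2)

Final answer: (10/53 - 18*I/53)*exp(3/2 + 3*I/2)*sin(3/2 + 3*I/2)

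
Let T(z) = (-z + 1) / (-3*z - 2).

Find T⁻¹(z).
Set w = T(z) = (-z + 1) / (-3*z - 2) and solve for z:
  w*(-3*z - 2) = -z + 1
  -2*w + z*(1 - 3*w) - 1 = 0
  z*(1 - 3*w) = 2*w + 1
  z = (-2*w - 1)/(3*w - 1)
Renaming the variable, T⁻¹(z) = (-2*z - 1)/(3*z - 1).
(Check: ad - bc = 5 ≠ 0, so T is invertible.)

Final answer: (-2*z - 1)/(3*z - 1)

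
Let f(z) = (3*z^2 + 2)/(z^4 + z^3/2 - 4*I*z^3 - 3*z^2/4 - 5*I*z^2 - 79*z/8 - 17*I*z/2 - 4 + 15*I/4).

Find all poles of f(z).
The singularities of f are the zeros of the denominator. Factoring,
  z^4 + z^3/2 - 4*I*z^3 - 3*z^2/4 - 5*I*z^2 - 79*z/8 - 17*I*z/2 - 4 + 15*I/4 = (z - 1/2 - 3*I)*(z - I/2)*(z - 2*I)*(z + 1 + 3*I/2)
so the candidates are z = 1/2 + 3*I, z = I/2, z = 2*I, z = -1 - 3*I/2.

Check the numerator P(z) = 3*z^2 + 2 at each one:
  P(1/2 + 3*I) = -97/4 + 9*I ≠ 0, so z = 1/2 + 3*I is a (simple) pole.
  P(I/2) = 5/4 ≠ 0, so z = I/2 is a (simple) pole.
  P(2*I) = -10 ≠ 0, so z = 2*I is a (simple) pole.
  P(-1 - 3*I/2) = -7/4 + 9*I ≠ 0, so z = -1 - 3*I/2 is a (simple) pole.

Poles of f: {-1 - 3*I/2, I/2, 2*I, 1/2 + 3*I}

Final answer: {-1 - 3*I/2, I/2, 2*I, 1/2 + 3*I}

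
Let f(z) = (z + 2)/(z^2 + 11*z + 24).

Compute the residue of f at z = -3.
Write f(z) = P(z)/Q(z) with P(z) = z + 2 and Q(z) = z^2 + 11*z + 24.
The denominator factors as Q(z) = (z + 3)*(z + 8), so z = -3 is a simple zero of Q and P is analytic there; z = -3 is therefore a simple pole and
  Res(f, z₀) = P(z₀)/Q'(z₀).

Q'(z) = 2*z + 11, so Q'(-3) = 5.
P(-3) = -1.

Res(f, -3) = (-1)/(5) = -1/5

Final answer: -1/5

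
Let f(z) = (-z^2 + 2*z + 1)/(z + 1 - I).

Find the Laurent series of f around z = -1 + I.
Put w = z - (-1 + I), i.e. z = w - 1 + I. The denominator is w, so it suffices to rewrite the numerator in powers of w.

P(z) = -z^2 + 2*z + 1
P(w - 1 + I) = -1 + 4*I + (4 - 2*I)*w - w^2

Dividing each term by w:
  f = (-1 + 4*I)/w + 4 - 2*I - w

Substituting back w = z + 1 - I:
  f(z) = (-1 + 4*I)/(z + 1 - I) + 4 - 2*I - (z + 1 - I)

The series is finite because the numerator is a polynomial; the negative powers form the principal part, and the coefficient of 1/(z + 1 - I) gives Res(f, -1 + I) = -1 + 4*I.

Final answer: (-1 + 4*I)/(z + 1 - I) + 4 - 2*I - (z + 1 - I)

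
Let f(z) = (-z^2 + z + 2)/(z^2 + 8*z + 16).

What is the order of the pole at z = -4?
2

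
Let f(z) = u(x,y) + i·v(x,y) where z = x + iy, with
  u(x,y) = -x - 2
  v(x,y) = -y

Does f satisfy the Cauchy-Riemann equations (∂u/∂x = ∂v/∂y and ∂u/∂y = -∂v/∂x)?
∂u/∂x = -1
∂v/∂y = -1
∂u/∂y = 0
∂v/∂x = 0
∂u/∂x = ∂v/∂y and ∂u/∂y = -∂v/∂x hold identically; f is analytic.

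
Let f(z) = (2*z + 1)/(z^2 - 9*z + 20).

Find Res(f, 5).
Write f(z) = P(z)/Q(z) with P(z) = 2*z + 1 and Q(z) = z^2 - 9*z + 20.
The denominator factors as Q(z) = (z - 5)*(z - 4), so z = 5 is a simple zero of Q and P is analytic there; z = 5 is therefore a simple pole and
  Res(f, z₀) = P(z₀)/Q'(z₀).

Q'(z) = 2*z - 9, so Q'(5) = 1.
P(5) = 11.

Res(f, 5) = (11)/(1) = 11

Final answer: 11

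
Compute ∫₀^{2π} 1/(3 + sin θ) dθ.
Call the integral J. The integrand is 2π-periodic and we integrate over a full period, so shifting θ does not change the value (θ → θ + π/2 turns sin θ into cos θ). Hence
  J = ∫₀^{2π} dθ/(3 + cos θ).
Put z = e^{iθ}: then cos θ = (z + 1/z)/2, dθ = dz/(iz), and z runs once counterclockwise around |z| = 1:
  J = ∮_{|z|=1} 1/(3 + (z + 1/z)/2) · dz/(iz) = (2/i) ∮_{|z|=1} dz/(z^2 + 6*z + 1).
The roots of z^2 + 6*z + 1 are z = (-3 ± sqrt(3^2 - 1^2)), with sqrt(8) = 2*sqrt(2); their product is 1, so only z₊ = -3 + 2*sqrt(2) lies inside the unit circle (z₋ = -3 - 2*sqrt(2) lies outside).
z₊ is a simple zero of q(z) = z^2 + 6*z + 1, so Res(1/q, z₊) = 1/q'(z₊) with q'(z) = 2*z + 6; and q'(z₊) = (z₊ - z₋) = 4*sqrt(2).
Therefore J = (2/i) · 2πi · 1/(4*sqrt(2)) = 2*pi/(2*sqrt(2)) = sqrt(2)*pi/2

Final answer: sqrt(2)*pi/2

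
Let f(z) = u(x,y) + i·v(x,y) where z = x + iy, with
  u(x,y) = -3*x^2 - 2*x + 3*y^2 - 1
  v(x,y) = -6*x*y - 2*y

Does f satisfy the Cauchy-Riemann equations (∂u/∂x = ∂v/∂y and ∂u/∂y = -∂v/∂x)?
∂u/∂x = -6*x - 2
∂v/∂y = -6*x - 2
∂u/∂y = 6*y
∂v/∂x = -6*y
∂u/∂x = ∂v/∂y and ∂u/∂y = -∂v/∂x hold identically; f is analytic.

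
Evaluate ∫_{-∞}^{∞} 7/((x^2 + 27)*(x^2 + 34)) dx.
Let f(z) = 7/((z^2 + 27)*(z^2 + 34)). The denominator has no real zeros and deg Q - deg P = 4 ≥ 2, so the integral of f over the upper semicircle |z| = R tends to 0 as R → ∞. Closing the contour in the upper half-plane,
  ∫_{-∞}^{∞} f(x) dx = 2πi · Σ Res(f, z_k)  over the poles with Im z_k > 0.

Zeros of the denominator: z^2 + 27 = 0 gives z = ±3*sqrt(3)*I; z^2 + 34 = 0 gives z = ±sqrt(34)*I.
Upper half-plane: z = 3*sqrt(3)*I, z = sqrt(34)*I (simple).

Each pole is a simple zero of Q(z) = z^4 + 61*z^2 + 918, so Res(f, z₀) = P(z₀)/Q'(z₀) with P(z) = 7, Q'(z) = 4*z^3 + 122*z:
  Res(f, 3*sqrt(3)*I) = (7)/(42*sqrt(3)*I) = -sqrt(3)*I/18
  Res(f, sqrt(34)*I) = (7)/(-14*sqrt(34)*I) = sqrt(34)*I/68

Sum of residues: I*(-sqrt(3)/18 + sqrt(34)/68)
∫_{-∞}^{∞} f(x) dx = 2πi · (I*(-sqrt(3)/18 + sqrt(34)/68)) = pi*(-9*sqrt(34) + 34*sqrt(3))/306

Final answer: pi*(-9*sqrt(34) + 34*sqrt(3))/306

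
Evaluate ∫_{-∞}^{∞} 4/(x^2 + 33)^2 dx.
Let f(z) = 4/(z^2 + 33)^2. The denominator has no real zeros and deg Q - deg P = 4 ≥ 2, so the integral of f over the upper semicircle |z| = R tends to 0 as R → ∞. Closing the contour in the upper half-plane,
  ∫_{-∞}^{∞} f(x) dx = 2πi · Σ Res(f, z_k)  over the poles with Im z_k > 0.

Zeros of the denominator: z^2 + 33 = 0 gives z = ±sqrt(33)*I.
Upper half-plane: z = sqrt(33)*I (a pole of order 2).

Write f(z) = g(z)/(z - sqrt(33)*I)^2 with g(z) = 4/(z + sqrt(33)*I)^2. For a double pole, Res(f, z₀) = g'(z₀):
  g'(z) = -8/(z + sqrt(33)*I)^3
  Res(f, sqrt(33)*I) = g'(sqrt(33)*I) = -sqrt(33)*I/1089

∫_{-∞}^{∞} f(x) dx = 2πi · (-sqrt(33)*I/1089) = 2*sqrt(33)*pi/1089

Final answer: 2*sqrt(33)*pi/1089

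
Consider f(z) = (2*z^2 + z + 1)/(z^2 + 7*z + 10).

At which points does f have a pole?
The singularities of f are the zeros of the denominator. Factoring,
  z^2 + 7*z + 10 = (z + 2)*(z + 5)
so the candidates are z = -2, z = -5.

Check the numerator P(z) = 2*z^2 + z + 1 at each one:
  P(-2) = 7 ≠ 0, so z = -2 is a (simple) pole.
  P(-5) = 46 ≠ 0, so z = -5 is a (simple) pole.

Poles of f: {-5, -2}

Final answer: {-5, -2}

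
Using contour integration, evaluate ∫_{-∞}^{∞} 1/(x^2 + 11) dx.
sqrt(11)*pi/11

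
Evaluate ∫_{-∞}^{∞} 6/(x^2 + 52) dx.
3*sqrt(13)*pi/13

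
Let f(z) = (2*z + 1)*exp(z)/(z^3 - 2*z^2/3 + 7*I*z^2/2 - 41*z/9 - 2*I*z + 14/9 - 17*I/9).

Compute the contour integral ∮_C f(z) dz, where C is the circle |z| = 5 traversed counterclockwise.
By the residue theorem, ∮_C f(z) dz = 2πi · (sum of the residues of f at the poles inside |z| = 5).

The denominator factors as (z - 1 + I)*(z - 1/3 + I)*(z + 2/3 + 3*I/2), so the singularities of f are simple poles at z = 1 - I, z = 1/3 - I, z = -2/3 - 3*I/2.
  |1 - I|² = 2 < 25 = 5², so this pole is inside the contour.
  |1/3 - I|² = 10/9 < 25 = 5², so this pole is inside the contour.
  |-2/3 - 3*I/2|² = 97/36 < 25 = 5², so this pole is inside the contour.

With P(z) = (2*z + 1)*exp(z) and Q(z) = z^3 - 2*z^2/3 + 7*I*z^2/2 - 41*z/9 - 2*I*z + 14/9 - 17*I/9, each pole is simple, so Res(f, z₀) = P(z₀)/Q'(z₀) with Q'(z) = 3*z^2 - 4*z/3 + 7*I*z - 41/9 - 2*I.
  Res(f, 1 - I) = P(1 - I)/Q'(1 - I) = ((3 - 2*I)*exp(1 - I))/(10/9 + I/3) = (216/109 - 261*I/109)*exp(1 - I)
  Res(f, 1/3 - I) = P(1/3 - I)/Q'(1/3 - I) = ((5/3 - 2*I)*exp(1/3 - I))/(-2/3 - I/3) = (-4/5 + 17*I/5)*exp(1/3 - I)
  Res(f, -2/3 - 3*I/2) = P(-2/3 - 3*I/2)/Q'(-2/3 - 3*I/2) = ((-1/3 - 3*I)*exp(-2/3 - 3*I/2))/(17/12 + 4*I/3) = (-644/545 - 548*I/545)*exp(-2/3 - 3*I/2)

Sum of residues inside C: (216/109 - 261*I/109)*exp(1 - I) + (-644/545 - 548*I/545)*exp(-2/3 - 3*I/2) + (-4/5 + 17*I/5)*exp(1/3 - I)
∮_C f(z) dz = 2πi · ((216/109 - 261*I/109)*exp(1 - I) + (-644/545 - 548*I/545)*exp(-2/3 - 3*I/2) + (-4/5 + 17*I/5)*exp(1/3 - I)) = pi*(522/109 + 432*I/109)*exp(1 - I) + pi*(1096/545 - 1288*I/545)*exp(-2/3 - 3*I/2) + pi*(-34/5 - 8*I/5)*exp(1/3 - I)

Final answer: pi*(522/109 + 432*I/109)*exp(1 - I) + pi*(1096/545 - 1288*I/545)*exp(-2/3 - 3*I/2) + pi*(-34/5 - 8*I/5)*exp(1/3 - I)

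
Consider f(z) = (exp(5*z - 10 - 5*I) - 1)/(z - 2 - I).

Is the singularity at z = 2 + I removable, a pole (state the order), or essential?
removable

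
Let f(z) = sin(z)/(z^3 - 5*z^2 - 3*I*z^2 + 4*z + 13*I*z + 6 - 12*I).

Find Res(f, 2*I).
Write f(z) = P(z)/Q(z) with P(z) = sin(z) and Q(z) = z^3 - 5*z^2 - 3*I*z^2 + 4*z + 13*I*z + 6 - 12*I.
The denominator factors as Q(z) = (z - 2 - I)*(z - 2*I)*(z - 3), so z = 2*I is a simple zero of Q and P is analytic there; z = 2*I is therefore a simple pole and
  Res(f, z₀) = P(z₀)/Q'(z₀).

Q'(z) = 3*z^2 - 10*z - 6*I*z + 4 + 13*I, so Q'(2*I) = 4 - 7*I.
P(2*I) = I*sinh(2).

Res(f, 2*I) = (I*sinh(2))/(4 - 7*I) = (-7/65 + 4*I/65)*sinh(2)

Final answer: (-7/65 + 4*I/65)*sinh(2)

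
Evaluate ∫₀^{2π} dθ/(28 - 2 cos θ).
Call the integral J. The integrand is 2π-periodic and we integrate over a full period, so shifting θ does not change the value (θ → θ + π flips the sign of the trig term). Hence
  J = ∫₀^{2π} dθ/(28 + 2 cos θ).
Put z = e^{iθ}: then cos θ = (z + 1/z)/2, dθ = dz/(iz), and z runs once counterclockwise around |z| = 1:
  J = ∮_{|z|=1} 1/(28 + 2*(z + 1/z)/2) · dz/(iz) = (2/i) ∮_{|z|=1} dz/(2*z^2 + 56*z + 2).
The roots of 2*z^2 + 56*z + 2 are z = (-28 ± sqrt(28^2 - 2^2))/2, with sqrt(780) = 2*sqrt(195); their product is 1, so only z₊ = -14 + sqrt(195) lies inside the unit circle (z₋ = -14 - sqrt(195) lies outside).
z₊ is a simple zero of q(z) = 2*z^2 + 56*z + 2, so Res(1/q, z₊) = 1/q'(z₊) with q'(z) = 4*z + 56; and q'(z₊) = 2*(z₊ - z₋) = 4*sqrt(195).
Therefore J = (2/i) · 2πi · 1/(4*sqrt(195)) = 2*pi/(2*sqrt(195)) = sqrt(195)*pi/195

Final answer: sqrt(195)*pi/195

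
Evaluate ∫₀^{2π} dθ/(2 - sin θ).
Call the integral J. The integrand is 2π-periodic and we integrate over a full period, so shifting θ does not change the value (θ → θ + π/2 turns sin θ into cos θ; θ → θ + π flips the sign of the trig term). Hence
  J = ∫₀^{2π} dθ/(2 + cos θ).
Put z = e^{iθ}: then cos θ = (z + 1/z)/2, dθ = dz/(iz), and z runs once counterclockwise around |z| = 1:
  J = ∮_{|z|=1} 1/(2 + (z + 1/z)/2) · dz/(iz) = (2/i) ∮_{|z|=1} dz/(z^2 + 4*z + 1).
The roots of z^2 + 4*z + 1 are z = (-2 ± sqrt(2^2 - 1^2)), with sqrt(3) = sqrt(3); their product is 1, so only z₊ = -2 + sqrt(3) lies inside the unit circle (z₋ = -2 - sqrt(3) lies outside).
z₊ is a simple zero of q(z) = z^2 + 4*z + 1, so Res(1/q, z₊) = 1/q'(z₊) with q'(z) = 2*z + 4; and q'(z₊) = (z₊ - z₋) = 2*sqrt(3).
Therefore J = (2/i) · 2πi · 1/(2*sqrt(3)) = 2*pi/(sqrt(3)) = 2*sqrt(3)*pi/3

Final answer: 2*sqrt(3)*pi/3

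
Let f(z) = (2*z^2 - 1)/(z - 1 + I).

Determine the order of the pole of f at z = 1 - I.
Factor the denominator:
  z - 1 + I = (z - 1 + I)

The numerator P(z) = 2*z^2 - 1 has P(1 - I) = -1 - 4*I ≠ 0, so no factor of (z - 1 + I) cancels.
Near z = 1 - I we can therefore write f(z) = g(z)/(z - 1 + I) with g analytic at 1 - I and g(1 - I) ≠ 0 (g is just the numerator).

Hence z = 1 - I is a pole of order 1.

Final answer: 1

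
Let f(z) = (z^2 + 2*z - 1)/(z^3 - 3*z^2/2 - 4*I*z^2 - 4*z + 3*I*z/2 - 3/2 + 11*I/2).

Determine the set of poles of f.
{-1, 1 + 3*I, 3/2 + I}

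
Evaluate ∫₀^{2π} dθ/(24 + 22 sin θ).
Call the integral J. The integrand is 2π-periodic and we integrate over a full period, so shifting θ does not change the value (θ → θ + π/2 turns sin θ into cos θ). Hence
  J = ∫₀^{2π} dθ/(24 + 22 cos θ).
Put z = e^{iθ}: then cos θ = (z + 1/z)/2, dθ = dz/(iz), and z runs once counterclockwise around |z| = 1:
  J = ∮_{|z|=1} 1/(24 + 22*(z + 1/z)/2) · dz/(iz) = (2/i) ∮_{|z|=1} dz/(22*z^2 + 48*z + 22).
The roots of 22*z^2 + 48*z + 22 are z = (-24 ± sqrt(24^2 - 22^2))/22, with sqrt(92) = 2*sqrt(23); their product is 1, so only z₊ = -12/11 + sqrt(23)/11 lies inside the unit circle (z₋ = -12/11 - sqrt(23)/11 lies outside).
z₊ is a simple zero of q(z) = 22*z^2 + 48*z + 22, so Res(1/q, z₊) = 1/q'(z₊) with q'(z) = 44*z + 48; and q'(z₊) = 22*(z₊ - z₋) = 4*sqrt(23).
Therefore J = (2/i) · 2πi · 1/(4*sqrt(23)) = 2*pi/(2*sqrt(23)) = sqrt(23)*pi/23

Final answer: sqrt(23)*pi/23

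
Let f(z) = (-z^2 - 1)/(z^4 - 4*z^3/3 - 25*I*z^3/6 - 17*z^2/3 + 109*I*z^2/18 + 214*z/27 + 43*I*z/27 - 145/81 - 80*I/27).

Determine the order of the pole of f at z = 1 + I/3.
Factor the denominator:
  z^4 - 4*z^3/3 - 25*I*z^3/6 - 17*z^2/3 + 109*I*z^2/18 + 214*z/27 + 43*I*z/27 - 145/81 - 80*I/27 = (z - 1 - I/3)^2*(z + 1/3 - 3*I/2)*(z + 1/3 - 2*I)

The numerator P(z) = -z^2 - 1 has P(1 + I/3) = -17/9 - 2*I/3 ≠ 0, so no factor of (z - 1 - I/3) cancels.
Near z = 1 + I/3 we can therefore write f(z) = g(z)/(z - 1 - I/3)^2 with g analytic at 1 + I/3 and g(1 + I/3) ≠ 0 (g is the numerator divided by the remaining denominator factors).

Hence z = 1 + I/3 is a pole of order 2.

Final answer: 2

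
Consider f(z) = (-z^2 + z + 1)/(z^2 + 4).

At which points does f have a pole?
The singularities of f are the zeros of the denominator. Factoring,
  z^2 + 4 = (z + 2*I)*(z - 2*I)
so the candidates are z = -2*I, z = 2*I.

Check the numerator P(z) = -z^2 + z + 1 at each one:
  P(-2*I) = 5 - 2*I ≠ 0, so z = -2*I is a (simple) pole.
  P(2*I) = 5 + 2*I ≠ 0, so z = 2*I is a (simple) pole.

Poles of f: {-2*I, 2*I}

Final answer: {-2*I, 2*I}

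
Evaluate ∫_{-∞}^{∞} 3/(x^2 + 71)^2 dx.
Let f(z) = 3/(z^2 + 71)^2. The denominator has no real zeros and deg Q - deg P = 4 ≥ 2, so the integral of f over the upper semicircle |z| = R tends to 0 as R → ∞. Closing the contour in the upper half-plane,
  ∫_{-∞}^{∞} f(x) dx = 2πi · Σ Res(f, z_k)  over the poles with Im z_k > 0.

Zeros of the denominator: z^2 + 71 = 0 gives z = ±sqrt(71)*I.
Upper half-plane: z = sqrt(71)*I (a pole of order 2).

Write f(z) = g(z)/(z - sqrt(71)*I)^2 with g(z) = 3/(z + sqrt(71)*I)^2. For a double pole, Res(f, z₀) = g'(z₀):
  g'(z) = -6/(z + sqrt(71)*I)^3
  Res(f, sqrt(71)*I) = g'(sqrt(71)*I) = -3*sqrt(71)*I/20164

∫_{-∞}^{∞} f(x) dx = 2πi · (-3*sqrt(71)*I/20164) = 3*sqrt(71)*pi/10082

Final answer: 3*sqrt(71)*pi/10082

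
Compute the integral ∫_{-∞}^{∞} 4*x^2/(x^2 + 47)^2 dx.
Let f(z) = 4*z^2/(z^2 + 47)^2. The denominator has no real zeros and deg Q - deg P = 2 ≥ 2, so the integral of f over the upper semicircle |z| = R tends to 0 as R → ∞. Closing the contour in the upper half-plane,
  ∫_{-∞}^{∞} f(x) dx = 2πi · Σ Res(f, z_k)  over the poles with Im z_k > 0.

Zeros of the denominator: z^2 + 47 = 0 gives z = ±sqrt(47)*I.
Upper half-plane: z = sqrt(47)*I (a pole of order 2).

Write f(z) = g(z)/(z - sqrt(47)*I)^2 with g(z) = 4*z^2/(z + sqrt(47)*I)^2. For a double pole, Res(f, z₀) = g'(z₀):
  g'(z) = 8*sqrt(47)*I*z/(z + sqrt(47)*I)^3
  Res(f, sqrt(47)*I) = g'(sqrt(47)*I) = -sqrt(47)*I/47

∫_{-∞}^{∞} f(x) dx = 2πi · (-sqrt(47)*I/47) = 2*sqrt(47)*pi/47

Final answer: 2*sqrt(47)*pi/47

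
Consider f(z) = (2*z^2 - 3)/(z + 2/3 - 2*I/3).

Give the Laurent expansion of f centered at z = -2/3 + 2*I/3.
Put w = z - (-2/3 + 2*I/3), i.e. z = w - 2/3 + 2*I/3. The denominator is w, so it suffices to rewrite the numerator in powers of w.

P(z) = 2*z^2 - 3
P(w - 2/3 + 2*I/3) = -3 - 16*I/9 + (-8/3 + 8*I/3)*w + 2*w^2

Dividing each term by w:
  f = (-3 - 16*I/9)/w - 8/3 + 8*I/3 + 2*w

Substituting back w = z + 2/3 - 2*I/3:
  f(z) = (-3 - 16*I/9)/(z + 2/3 - 2*I/3) - 8/3 + 8*I/3 + 2*(z + 2/3 - 2*I/3)

The series is finite because the numerator is a polynomial; the negative powers form the principal part, and the coefficient of 1/(z + 2/3 - 2*I/3) gives Res(f, -2/3 + 2*I/3) = -3 - 16*I/9.

Final answer: (-3 - 16*I/9)/(z + 2/3 - 2*I/3) - 8/3 + 8*I/3 + 2*(z + 2/3 - 2*I/3)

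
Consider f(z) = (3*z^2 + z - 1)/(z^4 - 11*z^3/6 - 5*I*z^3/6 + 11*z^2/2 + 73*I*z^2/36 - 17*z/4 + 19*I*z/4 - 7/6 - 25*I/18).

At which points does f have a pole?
The singularities of f are the zeros of the denominator. Factoring,
  z^4 - 11*z^3/6 - 5*I*z^3/6 + 11*z^2/2 + 73*I*z^2/36 - 17*z/4 + 19*I*z/4 - 7/6 - 25*I/18 = (z - 3/2 + I)*(z + 2*I/3)*(z + I/2)*(z - 1/3 - 3*I)
so the candidates are z = 3/2 - I, z = -2*I/3, z = -I/2, z = 1/3 + 3*I.

Check the numerator P(z) = 3*z^2 + z - 1 at each one:
  P(3/2 - I) = 17/4 - 10*I ≠ 0, so z = 3/2 - I is a (simple) pole.
  P(-2*I/3) = -7/3 - 2*I/3 ≠ 0, so z = -2*I/3 is a (simple) pole.
  P(-I/2) = -7/4 - I/2 ≠ 0, so z = -I/2 is a (simple) pole.
  P(1/3 + 3*I) = -82/3 + 9*I ≠ 0, so z = 1/3 + 3*I is a (simple) pole.

Poles of f: {-2*I/3, -I/2, 1/3 + 3*I, 3/2 - I}

Final answer: {-2*I/3, -I/2, 1/3 + 3*I, 3/2 - I}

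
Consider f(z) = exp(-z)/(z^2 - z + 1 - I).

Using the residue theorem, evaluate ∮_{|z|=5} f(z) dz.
By the residue theorem, ∮_C f(z) dz = 2πi · (sum of the residues of f at the poles inside |z| = 5).

The denominator factors as (z - 1 - I)*(z + I), so the singularities of f are simple poles at z = 1 + I, z = -I.
  |1 + I|² = 2 < 25 = 5², so this pole is inside the contour.
  |-I|² = 1 < 25 = 5², so this pole is inside the contour.

With P(z) = exp(-z) and Q(z) = z^2 - z + 1 - I, each pole is simple, so Res(f, z₀) = P(z₀)/Q'(z₀) with Q'(z) = 2*z - 1.
  Res(f, 1 + I) = P(1 + I)/Q'(1 + I) = (exp(-1 - I))/(1 + 2*I) = (1/5 - 2*I/5)*exp(-1 - I)
  Res(f, -I) = P(-I)/Q'(-I) = (exp(I))/(-1 - 2*I) = (-1/5 + 2*I/5)*exp(I)

Sum of residues inside C: (1/5 - 2*I/5)*exp(-1 - I) + (-1/5 + 2*I/5)*exp(I)
∮_C f(z) dz = 2πi · ((1/5 - 2*I/5)*exp(-1 - I) + (-1/5 + 2*I/5)*exp(I)) = pi*(-4/5 - 2*I/5)*exp(I) + pi*(4/5 + 2*I/5)*exp(-1 - I)

Final answer: pi*(-4/5 - 2*I/5)*exp(I) + pi*(4/5 + 2*I/5)*exp(-1 - I)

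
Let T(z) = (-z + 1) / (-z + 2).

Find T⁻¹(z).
(2*z - 1)/(z - 1)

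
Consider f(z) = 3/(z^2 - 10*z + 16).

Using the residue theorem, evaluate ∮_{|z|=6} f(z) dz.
By the residue theorem, ∮_C f(z) dz = 2πi · (sum of the residues of f at the poles inside |z| = 6).

The denominator factors as (z - 2)*(z - 8), so the singularities of f are simple poles at z = 2, z = 8.
  |2|² = 4 < 36 = 6², so this pole is inside the contour.
  |8|² = 64 > 36 = 6², so this pole is outside the contour.

With P(z) = 3 and Q(z) = z^2 - 10*z + 16, each pole is simple, so Res(f, z₀) = P(z₀)/Q'(z₀) with Q'(z) = 2*z - 10.
  Res(f, 2) = P(2)/Q'(2) = (3)/(-6) = -1/2

∮_C f(z) dz = 2πi · (-1/2) = -I*pi

Final answer: -I*pi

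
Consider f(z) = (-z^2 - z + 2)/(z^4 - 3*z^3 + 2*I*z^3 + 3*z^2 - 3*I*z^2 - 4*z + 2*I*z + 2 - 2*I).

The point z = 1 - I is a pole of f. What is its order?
Factor the denominator:
  z^4 - 3*z^3 + 2*I*z^3 + 3*z^2 - 3*I*z^2 - 4*z + 2*I*z + 2 - 2*I = (z - 1 + I)^3*(z - I)

The numerator P(z) = -z^2 - z + 2 has P(1 - I) = 1 + 3*I ≠ 0, so no factor of (z - 1 + I) cancels.
Near z = 1 - I we can therefore write f(z) = g(z)/(z - 1 + I)^3 with g analytic at 1 - I and g(1 - I) ≠ 0 (g is the numerator divided by the remaining denominator factors).

Hence z = 1 - I is a pole of order 3.

Final answer: 3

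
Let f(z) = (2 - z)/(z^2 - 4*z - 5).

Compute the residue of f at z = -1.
Write f(z) = P(z)/Q(z) with P(z) = 2 - z and Q(z) = z^2 - 4*z - 5.
The denominator factors as Q(z) = (z - 5)*(z + 1), so z = -1 is a simple zero of Q and P is analytic there; z = -1 is therefore a simple pole and
  Res(f, z₀) = P(z₀)/Q'(z₀).

Q'(z) = 2*z - 4, so Q'(-1) = -6.
P(-1) = 3.

Res(f, -1) = (3)/(-6) = -1/2

Final answer: -1/2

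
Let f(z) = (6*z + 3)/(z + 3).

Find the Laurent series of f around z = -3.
Put w = z - (-3), i.e. z = w - 3. The denominator is w, so it suffices to rewrite the numerator in powers of w.

P(z) = 6*z + 3
P(w - 3) = -15 + 6*w

Dividing each term by w:
  f = -15/w + 6

Substituting back w = z + 3:
  f(z) = -15/(z + 3) + 6

The series is finite because the numerator is a polynomial; the negative powers form the principal part, and the coefficient of 1/(z + 3) gives Res(f, -3) = -15.

Final answer: -15/(z + 3) + 6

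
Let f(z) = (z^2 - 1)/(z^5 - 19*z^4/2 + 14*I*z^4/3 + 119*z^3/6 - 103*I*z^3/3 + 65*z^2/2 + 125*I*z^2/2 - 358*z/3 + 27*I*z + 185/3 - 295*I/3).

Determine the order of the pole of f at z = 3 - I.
Factor the denominator:
  z^5 - 19*z^4/2 + 14*I*z^4/3 + 119*z^3/6 - 103*I*z^3/3 + 65*z^2/2 + 125*I*z^2/2 - 358*z/3 + 27*I*z + 185/3 - 295*I/3 = (z - 3 + I)^3*(z - 2 + I)*(z + 3/2 + 2*I/3)

The numerator P(z) = z^2 - 1 has P(3 - I) = 7 - 6*I ≠ 0, so no factor of (z - 3 + I) cancels.
Near z = 3 - I we can therefore write f(z) = g(z)/(z - 3 + I)^3 with g analytic at 3 - I and g(3 - I) ≠ 0 (g is the numerator divided by the remaining denominator factors).

Hence z = 3 - I is a pole of order 3.

Final answer: 3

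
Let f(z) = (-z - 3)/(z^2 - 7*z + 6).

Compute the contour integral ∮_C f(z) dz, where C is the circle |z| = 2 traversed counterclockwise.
By the residue theorem, ∮_C f(z) dz = 2πi · (sum of the residues of f at the poles inside |z| = 2).

The denominator factors as (z - 6)*(z - 1), so the singularities of f are simple poles at z = 6, z = 1.
  |6|² = 36 > 4 = 2², so this pole is outside the contour.
  |1|² = 1 < 4 = 2², so this pole is inside the contour.

With P(z) = -z - 3 and Q(z) = z^2 - 7*z + 6, each pole is simple, so Res(f, z₀) = P(z₀)/Q'(z₀) with Q'(z) = 2*z - 7.
  Res(f, 1) = P(1)/Q'(1) = (-4)/(-5) = 4/5

∮_C f(z) dz = 2πi · (4/5) = 8*I*pi/5

Final answer: 8*I*pi/5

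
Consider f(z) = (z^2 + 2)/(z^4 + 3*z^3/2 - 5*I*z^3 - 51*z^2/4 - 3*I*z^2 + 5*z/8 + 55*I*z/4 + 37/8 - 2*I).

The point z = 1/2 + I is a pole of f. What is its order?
3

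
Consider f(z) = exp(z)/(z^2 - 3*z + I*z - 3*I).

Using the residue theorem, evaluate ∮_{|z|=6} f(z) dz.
By the residue theorem, ∮_C f(z) dz = 2πi · (sum of the residues of f at the poles inside |z| = 6).

The denominator factors as (z + I)*(z - 3), so the singularities of f are simple poles at z = -I, z = 3.
  |-I|² = 1 < 36 = 6², so this pole is inside the contour.
  |3|² = 9 < 36 = 6², so this pole is inside the contour.

With P(z) = exp(z) and Q(z) = z^2 - 3*z + I*z - 3*I, each pole is simple, so Res(f, z₀) = P(z₀)/Q'(z₀) with Q'(z) = 2*z - 3 + I.
  Res(f, -I) = P(-I)/Q'(-I) = (exp(-I))/(-3 - I) = (-3/10 + I/10)*exp(-I)
  Res(f, 3) = P(3)/Q'(3) = (exp(3))/(3 + I) = (3/10 - I/10)*exp(3)

Sum of residues inside C: (3/10 - I/10)*exp(3) + (-3/10 + I/10)*exp(-I)
∮_C f(z) dz = 2πi · ((3/10 - I/10)*exp(3) + (-3/10 + I/10)*exp(-I)) = pi*(-1/5 - 3*I/5)*exp(-I) + pi*(1/5 + 3*I/5)*exp(3)

Final answer: pi*(-1/5 - 3*I/5)*exp(-I) + pi*(1/5 + 3*I/5)*exp(3)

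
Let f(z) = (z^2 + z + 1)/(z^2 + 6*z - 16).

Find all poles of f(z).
{-8, 2}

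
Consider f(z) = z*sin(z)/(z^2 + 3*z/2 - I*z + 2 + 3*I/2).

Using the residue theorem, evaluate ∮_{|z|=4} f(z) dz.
By the residue theorem, ∮_C f(z) dz = 2πi · (sum of the residues of f at the poles inside |z| = 4).

The denominator factors as (z + I)*(z + 3/2 - 2*I), so the singularities of f are simple poles at z = -I, z = -3/2 + 2*I.
  |-I|² = 1 < 16 = 4², so this pole is inside the contour.
  |-3/2 + 2*I|² = 25/4 < 16 = 4², so this pole is inside the contour.

With P(z) = z*sin(z) and Q(z) = z^2 + 3*z/2 - I*z + 2 + 3*I/2, each pole is simple, so Res(f, z₀) = P(z₀)/Q'(z₀) with Q'(z) = 2*z + 3/2 - I.
  Res(f, -I) = P(-I)/Q'(-I) = (-sinh(1))/(3/2 - 3*I) = (-2/15 - 4*I/15)*sinh(1)
  Res(f, -3/2 + 2*I) = P(-3/2 + 2*I)/Q'(-3/2 + 2*I) = ((3/2 - 2*I)*sin(3/2 - 2*I))/(-3/2 + 3*I) = (-11/15 - 2*I/15)*sin(3/2 - 2*I)

Sum of residues inside C: (-2/15 - 4*I/15)*sinh(1) + (-11/15 - 2*I/15)*sin(3/2 - 2*I)
∮_C f(z) dz = 2πi · ((-2/15 - 4*I/15)*sinh(1) + (-11/15 - 2*I/15)*sin(3/2 - 2*I)) = pi*(4/15 - 22*I/15)*sin(3/2 - 2*I) + pi*(8/15 - 4*I/15)*sinh(1)

Final answer: pi*(4/15 - 22*I/15)*sin(3/2 - 2*I) + pi*(8/15 - 4*I/15)*sinh(1)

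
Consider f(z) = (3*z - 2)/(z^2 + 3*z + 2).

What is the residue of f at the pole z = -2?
8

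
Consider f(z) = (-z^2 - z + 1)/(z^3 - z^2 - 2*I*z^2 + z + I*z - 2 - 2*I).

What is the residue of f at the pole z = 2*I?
Write f(z) = P(z)/Q(z) with P(z) = -z^2 - z + 1 and Q(z) = z^3 - z^2 - 2*I*z^2 + z + I*z - 2 - 2*I.
The denominator factors as Q(z) = (z + I)*(z - 1 - I)*(z - 2*I), so z = 2*I is a simple zero of Q and P is analytic there; z = 2*I is therefore a simple pole and
  Res(f, z₀) = P(z₀)/Q'(z₀).

Q'(z) = 3*z^2 - 2*z - 4*I*z + 1 + I, so Q'(2*I) = -3 - 3*I.
P(2*I) = 5 - 2*I.

Res(f, 2*I) = (5 - 2*I)/(-3 - 3*I) = -1/2 + 7*I/6

Final answer: -1/2 + 7*I/6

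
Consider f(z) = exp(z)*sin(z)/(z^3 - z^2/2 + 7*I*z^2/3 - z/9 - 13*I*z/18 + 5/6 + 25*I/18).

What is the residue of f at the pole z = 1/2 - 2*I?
Write f(z) = P(z)/Q(z) with P(z) = exp(z)*sin(z) and Q(z) = z^3 - z^2/2 + 7*I*z^2/3 - z/9 - 13*I*z/18 + 5/6 + 25*I/18.
The denominator factors as Q(z) = (z - 1/2 + 2*I)*(z - 1/3 - 2*I/3)*(z + 1/3 + I), so z = 1/2 - 2*I is a simple zero of Q and P is analytic there; z = 1/2 - 2*I is therefore a simple pole and
  Res(f, z₀) = P(z₀)/Q'(z₀).

Q'(z) = 3*z^2 - z + 14*I*z/3 - 1/9 - 13*I/18, so Q'(1/2 - 2*I) = -91/36 - 43*I/18.
P(1/2 - 2*I) = exp(1/2 - 2*I)*sin(1/2 - 2*I).

Res(f, 1/2 - 2*I) = (exp(1/2 - 2*I)*sin(1/2 - 2*I))/(-91/36 - 43*I/18) = (-3276/15677 + 3096*I/15677)*exp(1/2 - 2*I)*sin(1/2 - 2*I)

Final answer: (-3276/15677 + 3096*I/15677)*exp(1/2 - 2*I)*sin(1/2 - 2*I)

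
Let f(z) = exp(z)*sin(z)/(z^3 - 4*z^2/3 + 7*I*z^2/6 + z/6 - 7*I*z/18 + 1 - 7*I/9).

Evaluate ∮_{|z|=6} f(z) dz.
By the residue theorem, ∮_C f(z) dz = 2πi · (sum of the residues of f at the poles inside |z| = 6).

The denominator factors as (z - 1 + 3*I/2)*(z + 2/3)*(z - 1 - I/3), so the singularities of f are simple poles at z = 1 - 3*I/2, z = -2/3, z = 1 + I/3.
  |1 - 3*I/2|² = 13/4 < 36 = 6², so this pole is inside the contour.
  |-2/3|² = 4/9 < 36 = 6², so this pole is inside the contour.
  |1 + I/3|² = 10/9 < 36 = 6², so this pole is inside the contour.

With P(z) = exp(z)*sin(z) and Q(z) = z^3 - 4*z^2/3 + 7*I*z^2/6 + z/6 - 7*I*z/18 + 1 - 7*I/9, each pole is simple, so Res(f, z₀) = P(z₀)/Q'(z₀) with Q'(z) = 3*z^2 - 8*z/3 + 7*I*z/3 + 1/6 - 7*I/18.
  Res(f, 1 - 3*I/2) = P(1 - 3*I/2)/Q'(1 - 3*I/2) = (exp(1 - 3*I/2)*sin(1 - 3*I/2))/(-11/4 - 55*I/18) = (-324/1991 + 360*I/1991)*exp(1 - 3*I/2)*sin(1 - 3*I/2)
  Res(f, -2/3) = P(-2/3)/Q'(-2/3) = (-exp(-2/3)*sin(2/3))/(59/18 - 35*I/18) = (-531/2353 - 315*I/2353)*exp(-2/3)*sin(2/3)
  Res(f, 1 + I/3) = P(1 + I/3)/Q'(1 + I/3) = (exp(1 + I/3)*sin(1 + I/3))/(-11/18 + 55*I/18) = (-9/143 - 45*I/143)*exp(1 + I/3)*sin(1 + I/3)

Sum of residues inside C: (-9/143 - 45*I/143)*exp(1 + I/3)*sin(1 + I/3) + (-531/2353 - 315*I/2353)*exp(-2/3)*sin(2/3) + (-324/1991 + 360*I/1991)*exp(1 - 3*I/2)*sin(1 - 3*I/2)
∮_C f(z) dz = 2πi · ((-9/143 - 45*I/143)*exp(1 + I/3)*sin(1 + I/3) + (-531/2353 - 315*I/2353)*exp(-2/3)*sin(2/3) + (-324/1991 + 360*I/1991)*exp(1 - 3*I/2)*sin(1 - 3*I/2)) = pi*(630/2353 - 1062*I/2353)*exp(-2/3)*sin(2/3) + pi*(90/143 - 18*I/143)*exp(1 + I/3)*sin(1 + I/3) + pi*(-720/1991 - 648*I/1991)*exp(1 - 3*I/2)*sin(1 - 3*I/2)

Final answer: pi*(630/2353 - 1062*I/2353)*exp(-2/3)*sin(2/3) + pi*(90/143 - 18*I/143)*exp(1 + I/3)*sin(1 + I/3) + pi*(-720/1991 - 648*I/1991)*exp(1 - 3*I/2)*sin(1 - 3*I/2)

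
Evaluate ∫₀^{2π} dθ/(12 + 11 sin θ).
Call the integral J. The integrand is 2π-periodic and we integrate over a full period, so shifting θ does not change the value (θ → θ + π/2 turns sin θ into cos θ). Hence
  J = ∫₀^{2π} dθ/(12 + 11 cos θ).
Put z = e^{iθ}: then cos θ = (z + 1/z)/2, dθ = dz/(iz), and z runs once counterclockwise around |z| = 1:
  J = ∮_{|z|=1} 1/(12 + 11*(z + 1/z)/2) · dz/(iz) = (2/i) ∮_{|z|=1} dz/(11*z^2 + 24*z + 11).
The roots of 11*z^2 + 24*z + 11 are z = (-12 ± sqrt(12^2 - 11^2))/11, with sqrt(23) = sqrt(23); their product is 1, so only z₊ = -12/11 + sqrt(23)/11 lies inside the unit circle (z₋ = -12/11 - sqrt(23)/11 lies outside).
z₊ is a simple zero of q(z) = 11*z^2 + 24*z + 11, so Res(1/q, z₊) = 1/q'(z₊) with q'(z) = 22*z + 24; and q'(z₊) = 11*(z₊ - z₋) = 2*sqrt(23).
Therefore J = (2/i) · 2πi · 1/(2*sqrt(23)) = 2*pi/(sqrt(23)) = 2*sqrt(23)*pi/23

Final answer: 2*sqrt(23)*pi/23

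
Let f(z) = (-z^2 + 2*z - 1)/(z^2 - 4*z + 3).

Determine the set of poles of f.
The singularities of f are the zeros of the denominator. Factoring,
  z^2 - 4*z + 3 = (z - 3)*(z - 1)
so the candidates are z = 3, z = 1.

Check the numerator P(z) = -z^2 + 2*z - 1 at each one:
  P(3) = -4 ≠ 0, so z = 3 is a (simple) pole.
  P(1) = 0, so the factor (z - 1) cancels and z = 1 is only a removable singularity, not a pole.

Poles of f: {3}

Final answer: {3}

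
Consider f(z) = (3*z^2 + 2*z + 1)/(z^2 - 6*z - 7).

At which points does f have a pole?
{-1, 7}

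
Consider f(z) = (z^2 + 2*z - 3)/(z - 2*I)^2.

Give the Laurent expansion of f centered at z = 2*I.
Put w = z - (2*I), i.e. z = w + 2*I. The denominator is w^2, so it suffices to rewrite the numerator in powers of w.

P(z) = z^2 + 2*z - 3
P(w + 2*I) = -7 + 4*I + (2 + 4*I)*w + w^2

Dividing each term by w^2:
  f = (-7 + 4*I)/w^2 + (2 + 4*I)/w + 1

Substituting back w = z - 2*I:
  f(z) = (-7 + 4*I)/(z - 2*I)^2 + (2 + 4*I)/(z - 2*I) + 1

The series is finite because the numerator is a polynomial; the negative powers form the principal part, and the coefficient of 1/(z - 2*I) gives Res(f, 2*I) = 2 + 4*I.

Final answer: (-7 + 4*I)/(z - 2*I)^2 + (2 + 4*I)/(z - 2*I) + 1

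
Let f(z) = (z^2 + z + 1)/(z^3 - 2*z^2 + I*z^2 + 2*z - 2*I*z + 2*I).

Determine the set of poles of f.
The singularities of f are the zeros of the denominator. Factoring,
  z^3 - 2*z^2 + I*z^2 + 2*z - 2*I*z + 2*I = (z - 1 - I)*(z - 1 + I)*(z + I)
so the candidates are z = 1 + I, z = 1 - I, z = -I.

Check the numerator P(z) = z^2 + z + 1 at each one:
  P(1 + I) = 2 + 3*I ≠ 0, so z = 1 + I is a (simple) pole.
  P(1 - I) = 2 - 3*I ≠ 0, so z = 1 - I is a (simple) pole.
  P(-I) = -I ≠ 0, so z = -I is a (simple) pole.

Poles of f: {-I, 1 - I, 1 + I}

Final answer: {-I, 1 - I, 1 + I}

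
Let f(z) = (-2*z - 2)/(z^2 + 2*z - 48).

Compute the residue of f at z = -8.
-1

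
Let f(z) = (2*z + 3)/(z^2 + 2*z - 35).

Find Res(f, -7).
Write f(z) = P(z)/Q(z) with P(z) = 2*z + 3 and Q(z) = z^2 + 2*z - 35.
The denominator factors as Q(z) = (z + 7)*(z - 5), so z = -7 is a simple zero of Q and P is analytic there; z = -7 is therefore a simple pole and
  Res(f, z₀) = P(z₀)/Q'(z₀).

Q'(z) = 2*z + 2, so Q'(-7) = -12.
P(-7) = -11.

Res(f, -7) = (-11)/(-12) = 11/12

Final answer: 11/12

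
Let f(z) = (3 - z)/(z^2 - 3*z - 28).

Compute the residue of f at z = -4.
Write f(z) = P(z)/Q(z) with P(z) = 3 - z and Q(z) = z^2 - 3*z - 28.
The denominator factors as Q(z) = (z + 4)*(z - 7), so z = -4 is a simple zero of Q and P is analytic there; z = -4 is therefore a simple pole and
  Res(f, z₀) = P(z₀)/Q'(z₀).

Q'(z) = 2*z - 3, so Q'(-4) = -11.
P(-4) = 7.

Res(f, -4) = (7)/(-11) = -7/11

Final answer: -7/11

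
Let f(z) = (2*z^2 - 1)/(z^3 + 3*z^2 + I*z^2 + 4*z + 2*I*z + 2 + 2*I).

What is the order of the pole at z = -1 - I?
Factor the denominator:
  z^3 + 3*z^2 + I*z^2 + 4*z + 2*I*z + 2 + 2*I = (z + 1 + I)^2*(z + 1 - I)

The numerator P(z) = 2*z^2 - 1 has P(-1 - I) = -1 + 4*I ≠ 0, so no factor of (z + 1 + I) cancels.
Near z = -1 - I we can therefore write f(z) = g(z)/(z + 1 + I)^2 with g analytic at -1 - I and g(-1 - I) ≠ 0 (g is the numerator divided by the remaining denominator factors).

Hence z = -1 - I is a pole of order 2.

Final answer: 2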